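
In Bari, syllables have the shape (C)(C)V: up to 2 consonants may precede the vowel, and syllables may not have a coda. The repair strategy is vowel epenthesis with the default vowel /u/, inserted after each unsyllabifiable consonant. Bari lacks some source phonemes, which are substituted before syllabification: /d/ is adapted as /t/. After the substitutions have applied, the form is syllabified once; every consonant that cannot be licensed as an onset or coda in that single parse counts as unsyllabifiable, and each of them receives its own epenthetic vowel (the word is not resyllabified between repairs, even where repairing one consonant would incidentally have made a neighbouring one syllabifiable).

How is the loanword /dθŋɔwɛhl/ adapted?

Substitution: /d/ → /t/, giving /tθŋɔwɛhl/.
The consonants /t/, /h/, /l/ cannot be parsed into a legal (C)(C)V syllable (no codas are permitted; onsets may contain at most 2 consonants).
Epenthesis after each stranded consonant: /t/ → /tu/, /h/ → /hu/, /l/ → /lu/.

tuθŋɔwɛhulu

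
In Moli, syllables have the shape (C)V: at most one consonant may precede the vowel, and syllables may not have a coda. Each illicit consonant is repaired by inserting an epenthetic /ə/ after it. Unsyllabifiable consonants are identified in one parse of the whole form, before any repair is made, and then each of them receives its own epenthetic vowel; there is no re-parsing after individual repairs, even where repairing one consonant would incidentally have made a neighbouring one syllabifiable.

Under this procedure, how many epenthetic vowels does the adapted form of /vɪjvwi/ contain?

2

The unsyllabifiable consonants are /j/, /v/; each receives one epenthetic vowel.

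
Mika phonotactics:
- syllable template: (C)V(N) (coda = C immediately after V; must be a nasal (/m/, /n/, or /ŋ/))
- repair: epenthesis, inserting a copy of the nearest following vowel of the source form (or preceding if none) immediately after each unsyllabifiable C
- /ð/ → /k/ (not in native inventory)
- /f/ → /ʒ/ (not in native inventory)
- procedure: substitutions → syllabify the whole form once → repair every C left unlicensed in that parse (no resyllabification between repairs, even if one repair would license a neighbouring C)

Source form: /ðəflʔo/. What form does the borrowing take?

Substitution: /ð/ → /k/, /f/ → /ʒ/, giving /kəʒlʔo/.
The consonants /ʒ/, /l/ cannot be parsed into a legal (C)V(N) syllable (only a nasal (/m/, /n/, or /ŋ/) is licensed in coda position; onsets are limited to one consonant).
Inserting the epenthetic vowel yields /ʒ/ → /ʒo/, /l/ → /lo/.

kəʒoloʔo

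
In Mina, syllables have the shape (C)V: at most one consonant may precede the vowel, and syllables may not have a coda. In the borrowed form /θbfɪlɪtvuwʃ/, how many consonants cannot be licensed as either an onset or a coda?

The consonants /θ/, /b/, /t/, /w/, /ʃ/ cannot be parsed into a legal (C)V syllable (no codas are permitted; onsets are limited to one consonant).

5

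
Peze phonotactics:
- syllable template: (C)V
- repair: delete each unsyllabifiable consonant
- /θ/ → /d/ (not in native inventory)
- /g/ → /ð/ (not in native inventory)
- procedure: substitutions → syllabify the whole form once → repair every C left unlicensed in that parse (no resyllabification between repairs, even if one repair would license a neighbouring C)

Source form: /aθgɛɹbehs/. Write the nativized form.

aðɛbe

Substitution: /θ/ → /d/, /g/ → /ð/, giving /adðɛɹbehs/.
The consonants /d/, /ɹ/, /h/, /s/ cannot be parsed into a legal (C)V syllable (no codas are permitted; onsets are limited to one consonant).
Deleting the stranded consonants removes /d/, /ɹ/, /h/, /s/.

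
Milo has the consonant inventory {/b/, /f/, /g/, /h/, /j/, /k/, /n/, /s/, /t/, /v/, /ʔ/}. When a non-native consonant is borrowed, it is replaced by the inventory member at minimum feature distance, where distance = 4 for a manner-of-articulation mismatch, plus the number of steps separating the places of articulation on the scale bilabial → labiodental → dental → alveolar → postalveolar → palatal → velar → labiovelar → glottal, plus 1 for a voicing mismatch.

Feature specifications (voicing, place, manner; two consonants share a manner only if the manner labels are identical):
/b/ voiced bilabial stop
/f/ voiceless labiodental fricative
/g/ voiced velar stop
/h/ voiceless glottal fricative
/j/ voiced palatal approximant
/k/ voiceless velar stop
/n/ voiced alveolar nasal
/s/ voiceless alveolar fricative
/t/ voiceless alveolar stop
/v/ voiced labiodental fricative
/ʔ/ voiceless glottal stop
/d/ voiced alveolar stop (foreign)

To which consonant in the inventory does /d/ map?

t

/t/ is closest: same manner (stop), place distance 0 (alveolar→alveolar), voicing differs (+1); total 1. Next closest is /b/ at distance 3.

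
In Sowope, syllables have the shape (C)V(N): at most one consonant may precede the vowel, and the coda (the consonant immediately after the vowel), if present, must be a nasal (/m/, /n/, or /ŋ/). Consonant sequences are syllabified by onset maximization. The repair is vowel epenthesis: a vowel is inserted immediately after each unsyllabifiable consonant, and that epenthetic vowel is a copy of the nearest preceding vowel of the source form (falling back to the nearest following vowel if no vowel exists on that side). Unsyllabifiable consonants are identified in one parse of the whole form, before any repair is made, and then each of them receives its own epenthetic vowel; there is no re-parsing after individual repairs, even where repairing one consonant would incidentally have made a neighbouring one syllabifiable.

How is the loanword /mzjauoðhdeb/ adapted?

The consonants /m/, /z/, /ð/, /h/, /b/ cannot be parsed into a legal (C)V(N) syllable (only a nasal (/m/, /n/, or /ŋ/) is licensed in coda position; onsets are limited to one consonant).
Each unlicensed consonant becomes the onset of a new syllable: /m/ → /ma/, /z/ → /za/, /ð/ → /ðo/, /h/ → /ho/, /b/ → /be/.

mazajauoðohodebe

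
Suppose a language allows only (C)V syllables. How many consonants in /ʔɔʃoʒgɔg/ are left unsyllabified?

2

The consonants /ʒ/, /g/ cannot be parsed into a legal (C)V syllable (no codas are permitted; onsets are limited to one consonant).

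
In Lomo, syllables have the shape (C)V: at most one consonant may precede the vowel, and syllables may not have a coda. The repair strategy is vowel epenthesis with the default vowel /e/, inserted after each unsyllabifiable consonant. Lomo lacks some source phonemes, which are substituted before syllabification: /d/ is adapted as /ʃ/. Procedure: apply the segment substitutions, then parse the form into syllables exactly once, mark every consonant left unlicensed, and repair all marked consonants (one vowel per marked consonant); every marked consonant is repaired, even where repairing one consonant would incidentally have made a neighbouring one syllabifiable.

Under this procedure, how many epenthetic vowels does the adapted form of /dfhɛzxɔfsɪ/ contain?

After substitution the input is /ʃfhɛzxɔfsɪ/.
The unsyllabifiable consonants are /ʃ/, /f/, /z/, /f/; each receives one epenthetic vowel.

4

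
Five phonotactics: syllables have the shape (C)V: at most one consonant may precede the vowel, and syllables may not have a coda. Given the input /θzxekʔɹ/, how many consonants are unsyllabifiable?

Syllabifying with onset maximization leaves /θ/, /z/, /k/, /ʔ/, /ɹ/ stranded (no codas are permitted; onsets are limited to one consonant).

5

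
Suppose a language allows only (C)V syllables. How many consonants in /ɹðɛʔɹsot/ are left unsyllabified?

4

Under (C)V, the unsyllabifiable consonants are /ɹ/, /ʔ/, /ɹ/, /t/ (no codas are permitted; onsets are limited to one consonant).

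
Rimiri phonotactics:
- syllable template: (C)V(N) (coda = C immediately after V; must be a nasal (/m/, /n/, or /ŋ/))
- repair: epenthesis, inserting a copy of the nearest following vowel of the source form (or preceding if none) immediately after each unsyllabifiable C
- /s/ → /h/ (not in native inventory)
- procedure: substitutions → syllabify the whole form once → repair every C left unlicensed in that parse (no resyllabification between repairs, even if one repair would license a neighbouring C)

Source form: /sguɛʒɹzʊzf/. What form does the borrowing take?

Substitution: /s/ → /h/, giving /hguɛʒɹzʊzf/.
Syllabifying with onset maximization leaves /h/, /ʒ/, /ɹ/, /z/, /f/ stranded (only a nasal (/m/, /n/, or /ŋ/) is licensed in coda position; onsets are limited to one consonant).
Each unlicensed consonant becomes the onset of a new syllable: /h/ → /hu/, /ʒ/ → /ʒʊ/, /ɹ/ → /ɹʊ/, /z/ → /zʊ/, /f/ → /fʊ/.

huguɛʒʊɹʊzʊzʊfʊ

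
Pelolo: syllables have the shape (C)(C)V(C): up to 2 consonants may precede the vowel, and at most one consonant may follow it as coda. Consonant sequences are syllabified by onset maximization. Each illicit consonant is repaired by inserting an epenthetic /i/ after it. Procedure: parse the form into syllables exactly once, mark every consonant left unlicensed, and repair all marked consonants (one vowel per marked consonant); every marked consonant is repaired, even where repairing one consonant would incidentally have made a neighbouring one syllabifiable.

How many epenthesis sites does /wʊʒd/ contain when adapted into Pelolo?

The unsyllabifiable consonants are /d/; each receives one epenthetic vowel.

1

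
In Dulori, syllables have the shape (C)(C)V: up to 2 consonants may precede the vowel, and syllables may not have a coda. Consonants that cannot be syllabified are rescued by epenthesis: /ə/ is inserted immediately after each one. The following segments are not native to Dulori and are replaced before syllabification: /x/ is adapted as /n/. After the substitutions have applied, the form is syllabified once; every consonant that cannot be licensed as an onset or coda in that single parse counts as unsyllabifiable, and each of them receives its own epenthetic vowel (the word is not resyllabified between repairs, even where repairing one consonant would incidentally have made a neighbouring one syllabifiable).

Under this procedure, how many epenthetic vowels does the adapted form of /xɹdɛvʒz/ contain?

After substitution the input is /nɹdɛvʒz/.
The unsyllabifiable consonants are /n/, /v/, /ʒ/, /z/; each receives one epenthetic vowel.

4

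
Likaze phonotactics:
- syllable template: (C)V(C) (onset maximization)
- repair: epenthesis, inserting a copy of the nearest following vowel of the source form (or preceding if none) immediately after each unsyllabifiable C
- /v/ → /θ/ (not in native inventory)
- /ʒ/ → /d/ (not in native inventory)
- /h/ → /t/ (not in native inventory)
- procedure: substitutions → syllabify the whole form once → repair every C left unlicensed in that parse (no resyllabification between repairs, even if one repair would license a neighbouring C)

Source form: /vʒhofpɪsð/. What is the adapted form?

θodotofpɪsðɪ

Substitution: /v/ → /θ/, /ʒ/ → /d/, /h/ → /t/, giving /θdtofpɪsð/.
Under (C)V(C), the unsyllabifiable consonants are /θ/, /d/, /ð/ (at most one coda consonant is licensed; onsets are limited to one consonant).
Each unlicensed consonant becomes the onset of a new syllable: /θ/ → /θo/, /d/ → /do/, /ð/ → /ðɪ/.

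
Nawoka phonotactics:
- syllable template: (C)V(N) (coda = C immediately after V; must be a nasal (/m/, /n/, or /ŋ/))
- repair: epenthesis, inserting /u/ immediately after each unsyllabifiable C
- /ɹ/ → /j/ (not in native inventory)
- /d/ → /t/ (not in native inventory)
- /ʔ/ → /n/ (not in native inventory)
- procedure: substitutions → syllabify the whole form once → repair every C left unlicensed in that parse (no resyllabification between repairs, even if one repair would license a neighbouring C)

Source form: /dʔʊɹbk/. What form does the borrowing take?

Substitution: /d/ → /t/, /ʔ/ → /n/, /ɹ/ → /j/, giving /tnʊjbk/.
Syllabifying with onset maximization leaves /t/, /j/, /b/, /k/ stranded (only a nasal (/m/, /n/, or /ŋ/) is licensed in coda position; onsets are limited to one consonant).
Each unlicensed consonant becomes the onset of a new syllable: /t/ → /tu/, /j/ → /ju/, /b/ → /bu/, /k/ → /ku/.

tunʊjubuku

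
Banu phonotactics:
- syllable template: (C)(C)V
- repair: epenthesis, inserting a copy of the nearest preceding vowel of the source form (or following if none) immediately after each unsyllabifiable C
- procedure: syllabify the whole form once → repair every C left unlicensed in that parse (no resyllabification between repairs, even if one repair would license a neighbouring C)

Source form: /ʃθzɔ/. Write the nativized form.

ʃɔθzɔ

Under (C)(C)V, the unsyllabifiable consonants are /ʃ/ (no codas are permitted; onsets may contain at most 2 consonants).
Inserting the epenthetic vowel yields /ʃ/ → /ʃɔ/.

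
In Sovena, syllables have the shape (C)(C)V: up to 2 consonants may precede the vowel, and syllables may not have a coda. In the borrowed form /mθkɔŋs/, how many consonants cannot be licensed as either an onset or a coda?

Under (C)(C)V, the unsyllabifiable consonants are /m/, /ŋ/, /s/ (no codas are permitted; onsets may contain at most 2 consonants).

3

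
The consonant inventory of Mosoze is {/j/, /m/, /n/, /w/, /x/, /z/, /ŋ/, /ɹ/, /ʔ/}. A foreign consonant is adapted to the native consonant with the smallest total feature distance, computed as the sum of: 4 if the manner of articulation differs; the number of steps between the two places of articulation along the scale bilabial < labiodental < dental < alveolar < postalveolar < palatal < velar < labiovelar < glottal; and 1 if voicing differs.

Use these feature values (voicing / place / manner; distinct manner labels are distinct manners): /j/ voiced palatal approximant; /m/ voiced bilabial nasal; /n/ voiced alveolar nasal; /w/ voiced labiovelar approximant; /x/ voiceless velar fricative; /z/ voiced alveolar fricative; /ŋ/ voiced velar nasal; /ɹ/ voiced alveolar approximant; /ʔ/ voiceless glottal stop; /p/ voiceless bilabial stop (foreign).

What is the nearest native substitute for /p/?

m

/m/ is closest: manner differs (stop→nasal, +4), place distance 0 (bilabial→bilabial), voicing differs (+1); total 5. Next closest is /n/ at distance 8.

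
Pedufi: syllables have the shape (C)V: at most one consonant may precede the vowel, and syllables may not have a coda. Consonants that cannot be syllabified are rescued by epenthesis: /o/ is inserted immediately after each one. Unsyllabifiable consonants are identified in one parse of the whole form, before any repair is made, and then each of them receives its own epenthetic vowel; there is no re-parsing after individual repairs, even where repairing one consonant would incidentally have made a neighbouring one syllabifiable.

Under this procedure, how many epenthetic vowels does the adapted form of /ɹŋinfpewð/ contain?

The unsyllabifiable consonants are /ɹ/, /n/, /f/, /w/, /ð/; each receives one epenthetic vowel.

5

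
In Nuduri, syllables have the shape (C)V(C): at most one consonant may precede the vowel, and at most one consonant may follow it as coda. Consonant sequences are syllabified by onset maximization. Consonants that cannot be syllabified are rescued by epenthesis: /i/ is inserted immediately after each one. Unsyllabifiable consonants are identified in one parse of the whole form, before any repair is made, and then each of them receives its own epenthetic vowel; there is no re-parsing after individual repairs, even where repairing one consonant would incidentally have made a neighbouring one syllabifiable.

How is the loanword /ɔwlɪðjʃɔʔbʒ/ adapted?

The consonants /j/, /b/, /ʒ/ cannot be parsed into a legal (C)V(C) syllable (at most one coda consonant is licensed; onsets are limited to one consonant).
Epenthesis after each stranded consonant: /j/ → /ji/, /b/ → /bi/, /ʒ/ → /ʒi/.

ɔwlɪðjiʃɔʔbiʒi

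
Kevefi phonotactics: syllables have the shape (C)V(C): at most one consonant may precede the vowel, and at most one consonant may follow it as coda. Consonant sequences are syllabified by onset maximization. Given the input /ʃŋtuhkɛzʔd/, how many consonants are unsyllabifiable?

The consonants /ʃ/, /ŋ/, /ʔ/, /d/ cannot be parsed into a legal (C)V(C) syllable (at most one coda consonant is licensed; onsets are limited to one consonant).

4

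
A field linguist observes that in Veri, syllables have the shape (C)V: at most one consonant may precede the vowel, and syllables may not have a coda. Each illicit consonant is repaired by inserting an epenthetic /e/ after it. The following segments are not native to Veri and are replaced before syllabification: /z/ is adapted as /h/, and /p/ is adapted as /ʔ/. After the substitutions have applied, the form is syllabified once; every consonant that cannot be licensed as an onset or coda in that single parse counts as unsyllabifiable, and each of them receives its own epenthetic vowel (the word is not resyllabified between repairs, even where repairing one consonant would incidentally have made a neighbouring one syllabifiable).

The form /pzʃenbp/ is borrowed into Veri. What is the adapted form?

Substitution: /p/ → /ʔ/, /z/ → /h/, giving /ʔhʃenbʔ/.
The consonants /ʔ/, /h/, /n/, /b/, /ʔ/ cannot be parsed into a legal (C)V syllable (no codas are permitted; onsets are limited to one consonant).
Inserting the epenthetic vowel yields /ʔ/ → /ʔe/, /h/ → /he/, /n/ → /ne/, /b/ → /be/, /ʔ/ → /ʔe/.

ʔeheʃenebeʔe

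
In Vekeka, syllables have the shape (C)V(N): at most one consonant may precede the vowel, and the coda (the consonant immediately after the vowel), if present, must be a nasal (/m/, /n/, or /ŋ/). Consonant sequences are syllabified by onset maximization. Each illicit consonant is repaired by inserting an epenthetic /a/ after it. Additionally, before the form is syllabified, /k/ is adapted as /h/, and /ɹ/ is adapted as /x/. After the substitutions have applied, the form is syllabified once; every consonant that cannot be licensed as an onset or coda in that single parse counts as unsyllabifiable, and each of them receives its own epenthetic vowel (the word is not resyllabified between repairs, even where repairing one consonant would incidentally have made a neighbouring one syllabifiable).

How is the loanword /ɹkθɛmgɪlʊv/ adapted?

xahaθɛmgɪlʊva

Substitution: /ɹ/ → /x/, /k/ → /h/, giving /xhθɛmgɪlʊv/.
The consonants /x/, /h/, /v/ cannot be parsed into a legal (C)V(N) syllable (only a nasal (/m/, /n/, or /ŋ/) is licensed in coda position; onsets are limited to one consonant).
Each unlicensed consonant becomes the onset of a new syllable: /x/ → /xa/, /h/ → /ha/, /v/ → /va/.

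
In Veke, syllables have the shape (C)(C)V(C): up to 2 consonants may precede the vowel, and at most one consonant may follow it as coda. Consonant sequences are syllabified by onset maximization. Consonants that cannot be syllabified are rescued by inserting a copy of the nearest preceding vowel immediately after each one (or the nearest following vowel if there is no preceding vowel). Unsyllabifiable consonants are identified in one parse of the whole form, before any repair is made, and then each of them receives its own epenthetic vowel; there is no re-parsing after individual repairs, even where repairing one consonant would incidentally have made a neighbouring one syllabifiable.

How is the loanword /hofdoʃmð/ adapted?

hofdoʃmoðo

Syllabifying with onset maximization leaves /m/, /ð/ stranded (at most one coda consonant is licensed; onsets may contain at most 2 consonants).
Epenthesis after each stranded consonant: /m/ → /mo/, /ð/ → /ðo/.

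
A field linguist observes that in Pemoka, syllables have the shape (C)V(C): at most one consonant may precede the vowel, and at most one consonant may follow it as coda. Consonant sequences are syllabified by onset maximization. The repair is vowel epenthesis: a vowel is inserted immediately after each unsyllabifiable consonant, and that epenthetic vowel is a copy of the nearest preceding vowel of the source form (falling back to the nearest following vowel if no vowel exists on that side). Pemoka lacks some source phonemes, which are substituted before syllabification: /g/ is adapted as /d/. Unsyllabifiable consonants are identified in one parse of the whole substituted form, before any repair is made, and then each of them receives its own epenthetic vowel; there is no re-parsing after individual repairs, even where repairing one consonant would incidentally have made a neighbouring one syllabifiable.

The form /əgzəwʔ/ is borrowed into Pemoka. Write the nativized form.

ədzəwʔə

Substitution: /g/ → /d/, giving /ədzəwʔ/.
Syllabifying with onset maximization leaves /ʔ/ stranded (at most one coda consonant is licensed; onsets are limited to one consonant).
Inserting the epenthetic vowel yields /ʔ/ → /ʔə/.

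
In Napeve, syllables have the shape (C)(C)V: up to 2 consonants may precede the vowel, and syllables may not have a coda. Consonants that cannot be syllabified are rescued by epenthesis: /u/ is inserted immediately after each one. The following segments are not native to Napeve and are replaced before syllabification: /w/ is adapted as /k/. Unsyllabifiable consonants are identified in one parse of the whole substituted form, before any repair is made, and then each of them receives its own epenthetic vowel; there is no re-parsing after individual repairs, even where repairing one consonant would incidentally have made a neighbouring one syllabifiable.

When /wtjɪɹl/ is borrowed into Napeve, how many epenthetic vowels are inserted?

3

After substitution the input is /ktjɪɹl/.
The unsyllabifiable consonants are /k/, /ɹ/, /l/; each receives one epenthetic vowel.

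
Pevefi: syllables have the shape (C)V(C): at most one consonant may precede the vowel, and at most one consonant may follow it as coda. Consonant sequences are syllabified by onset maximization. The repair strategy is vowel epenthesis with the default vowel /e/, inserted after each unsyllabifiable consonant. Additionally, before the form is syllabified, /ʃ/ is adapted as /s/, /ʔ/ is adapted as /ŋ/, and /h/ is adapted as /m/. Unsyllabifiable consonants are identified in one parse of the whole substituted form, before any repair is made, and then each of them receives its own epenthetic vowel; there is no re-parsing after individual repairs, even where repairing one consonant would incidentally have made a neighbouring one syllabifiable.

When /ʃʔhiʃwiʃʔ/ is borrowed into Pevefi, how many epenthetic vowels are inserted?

After substitution the input is /sŋmiswisŋ/.
The unsyllabifiable consonants are /s/, /ŋ/, /ŋ/; each receives one epenthetic vowel.

3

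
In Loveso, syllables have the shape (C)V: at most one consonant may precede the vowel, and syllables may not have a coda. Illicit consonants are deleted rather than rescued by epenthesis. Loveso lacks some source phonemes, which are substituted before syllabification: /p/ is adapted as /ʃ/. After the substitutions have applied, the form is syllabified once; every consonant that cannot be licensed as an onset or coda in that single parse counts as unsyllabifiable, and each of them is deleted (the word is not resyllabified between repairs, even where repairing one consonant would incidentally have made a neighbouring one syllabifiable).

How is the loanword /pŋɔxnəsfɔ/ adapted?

Substitution: /p/ → /ʃ/, giving /ʃŋɔxnəsfɔ/.
The consonants /ʃ/, /x/, /s/ cannot be parsed into a legal (C)V syllable (no codas are permitted; onsets are limited to one consonant).
Deletion applies to /ʃ/, /x/, /s/.

ŋɔnəfɔ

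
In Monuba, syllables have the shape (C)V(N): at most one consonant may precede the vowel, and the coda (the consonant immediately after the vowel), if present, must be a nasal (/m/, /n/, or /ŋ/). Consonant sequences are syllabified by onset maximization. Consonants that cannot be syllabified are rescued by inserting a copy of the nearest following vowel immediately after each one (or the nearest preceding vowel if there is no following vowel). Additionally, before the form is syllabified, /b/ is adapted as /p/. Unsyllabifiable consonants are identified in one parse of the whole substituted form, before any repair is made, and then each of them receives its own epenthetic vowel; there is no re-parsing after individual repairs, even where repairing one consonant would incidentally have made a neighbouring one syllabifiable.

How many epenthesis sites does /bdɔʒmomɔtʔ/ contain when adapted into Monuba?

After substitution the input is /pdɔʒmomɔtʔ/.
The unsyllabifiable consonants are /p/, /ʒ/, /t/, /ʔ/; each receives one epenthetic vowel.

4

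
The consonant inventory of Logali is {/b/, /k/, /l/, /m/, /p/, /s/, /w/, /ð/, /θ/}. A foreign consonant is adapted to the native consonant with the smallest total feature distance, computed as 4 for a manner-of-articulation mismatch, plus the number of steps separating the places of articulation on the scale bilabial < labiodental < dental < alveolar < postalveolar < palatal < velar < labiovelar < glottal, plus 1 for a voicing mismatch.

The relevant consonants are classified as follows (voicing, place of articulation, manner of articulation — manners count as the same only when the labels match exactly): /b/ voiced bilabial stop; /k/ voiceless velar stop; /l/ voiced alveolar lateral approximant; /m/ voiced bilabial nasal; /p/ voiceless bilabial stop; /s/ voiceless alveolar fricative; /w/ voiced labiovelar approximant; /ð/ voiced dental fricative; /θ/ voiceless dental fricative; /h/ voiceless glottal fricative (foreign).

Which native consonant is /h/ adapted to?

/s/ is closest: same manner (fricative), place distance 5 (glottal→alveolar), same voicing; total 5. Next closest is /k/ at distance 6.

s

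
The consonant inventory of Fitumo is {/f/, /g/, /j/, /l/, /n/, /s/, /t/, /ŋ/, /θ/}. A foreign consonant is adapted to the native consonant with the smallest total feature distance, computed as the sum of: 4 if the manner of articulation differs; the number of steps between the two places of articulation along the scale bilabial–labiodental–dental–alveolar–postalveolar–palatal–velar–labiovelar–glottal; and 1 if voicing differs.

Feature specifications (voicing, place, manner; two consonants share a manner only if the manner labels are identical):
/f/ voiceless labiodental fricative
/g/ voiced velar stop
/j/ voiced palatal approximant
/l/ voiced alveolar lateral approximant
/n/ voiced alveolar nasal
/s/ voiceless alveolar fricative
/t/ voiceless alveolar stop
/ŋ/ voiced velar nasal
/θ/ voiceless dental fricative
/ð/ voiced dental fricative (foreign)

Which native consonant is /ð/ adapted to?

θ

/θ/ is closest: same manner (fricative), place distance 0 (dental→dental), voicing differs (+1); total 1. Next closest is /f/ at distance 2.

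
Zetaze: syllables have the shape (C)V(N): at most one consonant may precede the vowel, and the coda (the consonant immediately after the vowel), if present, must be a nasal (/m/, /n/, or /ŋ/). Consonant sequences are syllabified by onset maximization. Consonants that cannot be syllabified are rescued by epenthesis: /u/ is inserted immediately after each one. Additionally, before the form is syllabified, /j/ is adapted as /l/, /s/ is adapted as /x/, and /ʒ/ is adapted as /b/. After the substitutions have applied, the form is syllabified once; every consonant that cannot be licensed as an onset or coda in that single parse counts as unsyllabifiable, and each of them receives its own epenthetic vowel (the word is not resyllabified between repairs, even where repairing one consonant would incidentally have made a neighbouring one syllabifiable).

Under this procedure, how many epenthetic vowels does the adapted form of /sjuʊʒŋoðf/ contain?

After substitution the input is /xluʊbŋoðf/.
The unsyllabifiable consonants are /x/, /b/, /ð/, /f/; each receives one epenthetic vowel.

4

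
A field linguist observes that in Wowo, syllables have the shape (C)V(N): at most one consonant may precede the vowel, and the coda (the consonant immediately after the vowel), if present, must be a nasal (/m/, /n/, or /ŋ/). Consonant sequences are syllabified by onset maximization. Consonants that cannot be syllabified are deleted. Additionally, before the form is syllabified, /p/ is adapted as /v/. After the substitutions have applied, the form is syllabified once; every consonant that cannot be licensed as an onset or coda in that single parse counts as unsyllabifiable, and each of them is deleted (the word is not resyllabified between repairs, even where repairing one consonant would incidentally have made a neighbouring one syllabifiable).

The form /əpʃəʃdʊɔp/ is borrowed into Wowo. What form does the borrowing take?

əʃədʊɔ

Substitution: /p/ → /v/, giving /əvʃəʃdʊɔv/.
Syllabifying with onset maximization leaves /v/, /ʃ/, /v/ stranded (only a nasal (/m/, /n/, or /ŋ/) is licensed in coda position; onsets are limited to one consonant).
Each unlicensed consonant is deleted: /v/, /ʃ/, /v/.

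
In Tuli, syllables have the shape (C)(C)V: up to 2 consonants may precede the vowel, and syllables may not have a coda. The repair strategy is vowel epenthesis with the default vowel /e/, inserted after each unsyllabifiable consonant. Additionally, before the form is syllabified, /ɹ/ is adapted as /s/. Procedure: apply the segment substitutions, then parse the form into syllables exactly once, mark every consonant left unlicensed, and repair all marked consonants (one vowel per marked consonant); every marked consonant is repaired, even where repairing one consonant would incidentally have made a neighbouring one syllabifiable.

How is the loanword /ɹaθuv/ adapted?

saθuve

Substitution: /ɹ/ → /s/, giving /saθuv/.
Under (C)(C)V, the unsyllabifiable consonants are /v/ (no codas are permitted; onsets may contain at most 2 consonants).
Epenthesis after each stranded consonant: /v/ → /ve/.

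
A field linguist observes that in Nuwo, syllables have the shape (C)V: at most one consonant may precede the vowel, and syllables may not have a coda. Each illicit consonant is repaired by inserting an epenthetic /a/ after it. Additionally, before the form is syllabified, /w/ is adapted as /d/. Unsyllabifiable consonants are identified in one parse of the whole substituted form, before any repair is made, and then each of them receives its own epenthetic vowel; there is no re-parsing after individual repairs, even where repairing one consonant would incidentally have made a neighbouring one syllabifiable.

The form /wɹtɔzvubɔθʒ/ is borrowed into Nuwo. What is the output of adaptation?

Substitution: /w/ → /d/, giving /dɹtɔzvubɔθʒ/.
The consonants /d/, /ɹ/, /z/, /θ/, /ʒ/ cannot be parsed into a legal (C)V syllable (no codas are permitted; onsets are limited to one consonant).
Inserting the epenthetic vowel yields /d/ → /da/, /ɹ/ → /ɹa/, /z/ → /za/, /θ/ → /θa/, /ʒ/ → /ʒa/.

daɹatɔzavubɔθaʒa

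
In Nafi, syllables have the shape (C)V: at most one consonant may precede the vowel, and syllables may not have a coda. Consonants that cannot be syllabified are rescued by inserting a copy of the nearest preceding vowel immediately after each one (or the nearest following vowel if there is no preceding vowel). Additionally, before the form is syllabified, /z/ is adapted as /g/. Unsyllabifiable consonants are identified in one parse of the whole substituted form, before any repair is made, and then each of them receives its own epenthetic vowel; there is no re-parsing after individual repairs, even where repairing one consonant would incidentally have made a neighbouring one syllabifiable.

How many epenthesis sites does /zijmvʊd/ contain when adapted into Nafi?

3

After substitution the input is /gijmvʊd/.
The unsyllabifiable consonants are /j/, /m/, /d/; each receives one epenthetic vowel.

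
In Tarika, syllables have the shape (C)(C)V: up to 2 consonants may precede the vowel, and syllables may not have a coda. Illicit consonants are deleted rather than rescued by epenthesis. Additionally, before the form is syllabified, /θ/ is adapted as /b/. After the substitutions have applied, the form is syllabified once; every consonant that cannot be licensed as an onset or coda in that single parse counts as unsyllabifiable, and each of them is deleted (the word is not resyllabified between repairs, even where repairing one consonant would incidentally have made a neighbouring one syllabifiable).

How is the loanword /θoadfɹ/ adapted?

Substitution: /θ/ → /b/, giving /boadfɹ/.
The consonants /d/, /f/, /ɹ/ cannot be parsed into a legal (C)(C)V syllable (no codas are permitted; onsets may contain at most 2 consonants).
Deletion applies to /d/, /f/, /ɹ/.

boa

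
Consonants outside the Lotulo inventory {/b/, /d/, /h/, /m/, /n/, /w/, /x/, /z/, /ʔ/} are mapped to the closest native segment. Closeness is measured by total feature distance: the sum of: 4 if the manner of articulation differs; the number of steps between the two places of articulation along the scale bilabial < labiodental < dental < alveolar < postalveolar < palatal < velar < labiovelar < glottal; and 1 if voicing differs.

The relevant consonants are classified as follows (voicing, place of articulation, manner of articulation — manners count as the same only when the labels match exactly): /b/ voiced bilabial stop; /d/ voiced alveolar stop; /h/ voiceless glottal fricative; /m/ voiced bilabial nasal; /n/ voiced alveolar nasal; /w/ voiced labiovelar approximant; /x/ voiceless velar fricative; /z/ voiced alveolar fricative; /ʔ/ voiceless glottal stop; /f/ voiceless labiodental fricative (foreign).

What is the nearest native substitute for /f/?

/z/ is closest: same manner (fricative), place distance 2 (labiodental→alveolar), voicing differs (+1); total 3. Next closest is /x/ at distance 5.

z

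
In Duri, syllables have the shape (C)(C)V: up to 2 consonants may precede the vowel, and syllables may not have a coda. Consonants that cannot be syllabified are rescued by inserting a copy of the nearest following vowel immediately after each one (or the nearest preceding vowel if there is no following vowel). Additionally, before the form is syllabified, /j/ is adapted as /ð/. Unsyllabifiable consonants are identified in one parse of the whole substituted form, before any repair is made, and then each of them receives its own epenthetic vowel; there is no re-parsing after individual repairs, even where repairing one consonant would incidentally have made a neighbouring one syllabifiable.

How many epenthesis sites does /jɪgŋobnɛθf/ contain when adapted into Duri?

After substitution the input is /ðɪgŋobnɛθf/.
The unsyllabifiable consonants are /θ/, /f/; each receives one epenthetic vowel.

2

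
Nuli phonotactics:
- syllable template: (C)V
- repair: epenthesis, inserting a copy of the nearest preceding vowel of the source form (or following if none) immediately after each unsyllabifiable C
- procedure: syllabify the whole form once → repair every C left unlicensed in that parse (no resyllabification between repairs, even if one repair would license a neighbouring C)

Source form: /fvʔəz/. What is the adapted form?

fəvəʔəzə

Syllabifying with onset maximization leaves /f/, /v/, /z/ stranded (no codas are permitted; onsets are limited to one consonant).
Inserting the epenthetic vowel yields /f/ → /fə/, /v/ → /və/, /z/ → /zə/.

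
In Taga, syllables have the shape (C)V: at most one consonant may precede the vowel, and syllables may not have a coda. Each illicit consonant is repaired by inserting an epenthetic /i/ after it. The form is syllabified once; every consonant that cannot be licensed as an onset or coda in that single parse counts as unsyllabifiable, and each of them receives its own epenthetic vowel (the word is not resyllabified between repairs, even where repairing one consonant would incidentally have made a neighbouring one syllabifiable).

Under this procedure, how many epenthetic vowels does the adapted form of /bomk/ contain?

2

The unsyllabifiable consonants are /m/, /k/; each receives one epenthetic vowel.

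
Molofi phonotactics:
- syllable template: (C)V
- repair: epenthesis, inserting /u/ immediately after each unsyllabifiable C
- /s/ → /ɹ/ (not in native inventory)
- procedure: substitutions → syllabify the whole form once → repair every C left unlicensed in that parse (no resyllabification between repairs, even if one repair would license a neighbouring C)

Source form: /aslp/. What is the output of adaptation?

Substitution: /s/ → /ɹ/, giving /aɹlp/.
Under (C)V, the unsyllabifiable consonants are /ɹ/, /l/, /p/ (no codas are permitted; onsets are limited to one consonant).
Inserting the epenthetic vowel yields /ɹ/ → /ɹu/, /l/ → /lu/, /p/ → /pu/.

aɹulupu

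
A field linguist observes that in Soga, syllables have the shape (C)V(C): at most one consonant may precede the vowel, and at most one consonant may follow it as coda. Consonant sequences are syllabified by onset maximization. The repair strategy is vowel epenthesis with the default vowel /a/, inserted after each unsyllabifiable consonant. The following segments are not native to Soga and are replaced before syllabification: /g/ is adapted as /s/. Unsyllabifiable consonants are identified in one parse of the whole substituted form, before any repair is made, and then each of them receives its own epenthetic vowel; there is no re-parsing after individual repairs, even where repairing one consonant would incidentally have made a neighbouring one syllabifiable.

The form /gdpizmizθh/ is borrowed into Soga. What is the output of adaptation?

sadapizmizθaha

Substitution: /g/ → /s/, giving /sdpizmizθh/.
Under (C)V(C), the unsyllabifiable consonants are /s/, /d/, /θ/, /h/ (at most one coda consonant is licensed; onsets are limited to one consonant).
Inserting the epenthetic vowel yields /s/ → /sa/, /d/ → /da/, /θ/ → /θa/, /h/ → /ha/.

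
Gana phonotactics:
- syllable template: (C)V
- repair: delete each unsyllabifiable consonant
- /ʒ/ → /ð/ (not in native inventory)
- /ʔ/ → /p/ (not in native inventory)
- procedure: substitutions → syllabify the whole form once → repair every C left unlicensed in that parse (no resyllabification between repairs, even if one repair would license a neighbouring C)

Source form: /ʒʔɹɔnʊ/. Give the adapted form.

ɹɔnʊ

Substitution: /ʒ/ → /ð/, /ʔ/ → /p/, giving /ðpɹɔnʊ/.
Syllabifying with onset maximization leaves /ð/, /p/ stranded (no codas are permitted; onsets are limited to one consonant).
Each unlicensed consonant is deleted: /ð/, /p/.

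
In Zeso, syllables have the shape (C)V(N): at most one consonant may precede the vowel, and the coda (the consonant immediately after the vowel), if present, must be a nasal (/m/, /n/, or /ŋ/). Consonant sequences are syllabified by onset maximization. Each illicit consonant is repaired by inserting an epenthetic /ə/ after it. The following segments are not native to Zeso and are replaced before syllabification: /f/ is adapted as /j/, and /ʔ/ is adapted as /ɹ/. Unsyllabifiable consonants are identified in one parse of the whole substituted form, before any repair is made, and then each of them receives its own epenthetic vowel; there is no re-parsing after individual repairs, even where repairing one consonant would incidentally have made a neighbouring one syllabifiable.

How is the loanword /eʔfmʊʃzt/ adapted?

eɹəjəmʊʃəzətə

Substitution: /ʔ/ → /ɹ/, /f/ → /j/, giving /eɹjmʊʃzt/.
The consonants /ɹ/, /j/, /ʃ/, /z/, /t/ cannot be parsed into a legal (C)V(N) syllable (only a nasal (/m/, /n/, or /ŋ/) is licensed in coda position; onsets are limited to one consonant).
Each unlicensed consonant becomes the onset of a new syllable: /ɹ/ → /ɹə/, /j/ → /jə/, /ʃ/ → /ʃə/, /z/ → /zə/, /t/ → /tə/.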